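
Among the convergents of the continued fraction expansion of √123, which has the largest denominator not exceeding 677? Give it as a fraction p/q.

√123 = [11; 11, 22, …] (period length 2).
Convergents:
  p_0/q_0 = 11/1
  p_1/q_1 = 122/11
  p_2/q_2 = 2695/243
  p_3/q_3 = 29767/2684
q_2 = 243 ≤ 677 < 2684 = q_3, so the answer is 2695/243.

2695/243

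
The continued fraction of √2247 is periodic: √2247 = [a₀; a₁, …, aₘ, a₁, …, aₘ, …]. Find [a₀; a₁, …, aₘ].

[47; 2, 2, 15, 2, 2, 94]

a₀ = ⌊√2247⌋ = 47.
With m₀=0, d₀=1 and mₖ₊₁ = dₖaₖ − mₖ, dₖ₊₁ = (n − mₖ₊₁²)/dₖ, aₖ₊₁ = ⌊(a₀+mₖ₊₁)/dₖ₊₁⌋:
  k=1: m=47, d=38, a=2
  k=2: m=29, d=37, a=2
  k=3: m=45, d=6, a=15
  k=4: m=45, d=37, a=2
  k=5: m=29, d=38, a=2
  k=6: m=47, d=1, a=94
d=1 and a=2a₀=94 at k=6, so the next step gives (m, d) = (47, 38) again — its k=1 value — and the period has length 6.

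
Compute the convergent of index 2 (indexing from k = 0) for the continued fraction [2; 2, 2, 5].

12/5

Using pₖ = aₖpₖ₋₁ + pₖ₋₂, qₖ = aₖqₖ₋₁ + qₖ₋₂ (with p₋₁=1, p₋₂=0, q₋₁=0, q₋₂=1):
  k=0: a=2, p=2, q=1
  k=1: a=2, p=5, q=2
  k=2: a=2, p=12, q=5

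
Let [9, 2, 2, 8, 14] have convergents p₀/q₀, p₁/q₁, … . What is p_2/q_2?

47/5

Using pₖ = aₖpₖ₋₁ + pₖ₋₂, qₖ = aₖqₖ₋₁ + qₖ₋₂ (with p₋₁=1, p₋₂=0, q₋₁=0, q₋₂=1):
  k=0: a=9, p=9, q=1
  k=1: a=2, p=19, q=2
  k=2: a=2, p=47, q=5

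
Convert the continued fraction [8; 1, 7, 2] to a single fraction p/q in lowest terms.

Fold from the inside: start with 2/1.
  7 + 1/2 = 15/2
  1 + 2/15 = 17/15
  8 + 15/17 = 151/17

151/17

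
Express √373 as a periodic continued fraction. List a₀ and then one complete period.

a₀ = ⌊√373⌋ = 19.
With m₀=0, d₀=1 and mₖ₊₁ = dₖaₖ − mₖ, dₖ₊₁ = (n − mₖ₊₁²)/dₖ, aₖ₊₁ = ⌊(a₀+mₖ₊₁)/dₖ₊₁⌋:
  k=1: m=19, d=12, a=3
  k=2: m=17, d=7, a=5
  k=3: m=18, d=7, a=5
  k=4: m=17, d=12, a=3
  k=5: m=19, d=1, a=38
d=1 and a=2a₀=38 at k=5, so the next step gives (m, d) = (19, 12) again — its k=1 value — and the period has length 5.

[19; 3, 5, 5, 3, 38]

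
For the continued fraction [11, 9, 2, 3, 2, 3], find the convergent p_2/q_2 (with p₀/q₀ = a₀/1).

Using pₖ = aₖpₖ₋₁ + pₖ₋₂, qₖ = aₖqₖ₋₁ + qₖ₋₂ (with p₋₁=1, p₋₂=0, q₋₁=0, q₋₂=1):
  k=0: a=11, p=11, q=1
  k=1: a=9, p=100, q=9
  k=2: a=2, p=211, q=19

211/19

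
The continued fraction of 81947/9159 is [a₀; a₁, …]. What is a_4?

12

81947 = 8·9159 + 8675   →  a_0 = 8
9159 = 1·8675 + 484   →  a_1 = 1
8675 = 17·484 + 447   →  a_2 = 17
484 = 1·447 + 37   →  a_3 = 1
447 = 12·37 + 3   →  a_4 = 12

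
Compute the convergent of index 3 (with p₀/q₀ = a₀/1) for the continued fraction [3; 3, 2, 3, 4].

Using pₖ = aₖpₖ₋₁ + pₖ₋₂, qₖ = aₖqₖ₋₁ + qₖ₋₂ (with p₋₁=1, p₋₂=0, q₋₁=0, q₋₂=1):
  k=0: a=3, p=3, q=1
  k=1: a=3, p=10, q=3
  k=2: a=2, p=23, q=7
  k=3: a=3, p=79, q=24

79/24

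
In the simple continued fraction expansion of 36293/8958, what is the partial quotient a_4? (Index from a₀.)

6

36293 = 4·8958 + 461   →  a_0 = 4
8958 = 19·461 + 199   →  a_1 = 19
461 = 2·199 + 63   →  a_2 = 2
199 = 3·63 + 10   →  a_3 = 3
63 = 6·10 + 3   →  a_4 = 6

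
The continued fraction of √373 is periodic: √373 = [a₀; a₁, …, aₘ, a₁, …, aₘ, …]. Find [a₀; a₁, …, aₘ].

[19; 3, 5, 5, 3, 38]

a₀ = ⌊√373⌋ = 19.
With m₀=0, d₀=1 and mₖ₊₁ = dₖaₖ − mₖ, dₖ₊₁ = (n − mₖ₊₁²)/dₖ, aₖ₊₁ = ⌊(a₀+mₖ₊₁)/dₖ₊₁⌋:
  k=1: m=19, d=12, a=3
  k=2: m=17, d=7, a=5
  k=3: m=18, d=7, a=5
  k=4: m=17, d=12, a=3
  k=5: m=19, d=1, a=38
d=1 and a=2a₀=38 at k=5, so the next step gives (m, d) = (19, 12) again — its k=1 value — and the period has length 5.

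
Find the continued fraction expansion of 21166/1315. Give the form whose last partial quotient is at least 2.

[16; 10, 2, 3, 2, 3, 2]

21166 = 16·1315 + 126
1315 = 10·126 + 55
126 = 2·55 + 16
55 = 3·16 + 7
16 = 2·7 + 2
7 = 3·2 + 1
2 = 2·1 + 0  (stop)
So 21166/1315 = [16; 10, 2, 3, 2, 3, 2].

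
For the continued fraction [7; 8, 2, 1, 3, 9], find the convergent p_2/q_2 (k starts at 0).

121/17

Using pₖ = aₖpₖ₋₁ + pₖ₋₂, qₖ = aₖqₖ₋₁ + qₖ₋₂ (with p₋₁=1, p₋₂=0, q₋₁=0, q₋₂=1):
  k=0: a=7, p=7, q=1
  k=1: a=8, p=57, q=8
  k=2: a=2, p=121, q=17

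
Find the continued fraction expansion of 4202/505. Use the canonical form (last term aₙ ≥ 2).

4202 = 8*505 + 162
505 = 3*162 + 19
162 = 8*19 + 10
19 = 1*10 + 9
10 = 1*9 + 1
9 = 9*1 + 0  (stop)
So 4202/505 = [8; 3, 8, 1, 1, 9].

[8; 3, 8, 1, 1, 9]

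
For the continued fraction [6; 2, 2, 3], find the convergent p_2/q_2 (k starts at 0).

Using pₖ = aₖpₖ₋₁ + pₖ₋₂, qₖ = aₖqₖ₋₁ + qₖ₋₂ (with p₋₁=1, p₋₂=0, q₋₁=0, q₋₂=1):
  k=0: a=6, p=6, q=1
  k=1: a=2, p=13, q=2
  k=2: a=2, p=32, q=5

32/5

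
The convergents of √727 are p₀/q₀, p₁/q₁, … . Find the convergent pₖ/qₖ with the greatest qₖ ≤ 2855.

√727 = [26; 1, 25, 1, 52, …] (period length 4).
Convergents:
  p_0/q_0 = 26/1
  p_1/q_1 = 27/1
  p_2/q_2 = 701/26
  p_3/q_3 = 728/27
  p_4/q_4 = 38557/1430
  p_5/q_5 = 39285/1457
  p_6/q_6 = 1020682/37855
q_5 = 1457 ≤ 2855 < 37855 = q_6, so the answer is 39285/1457.

39285/1457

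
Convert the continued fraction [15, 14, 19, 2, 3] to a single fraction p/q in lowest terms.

28801/1911

Fold from the inside: start with 3/1.
  2 + 1/3 = 7/3
  19 + 3/7 = 136/7
  14 + 7/136 = 1911/136
  15 + 136/1911 = 28801/1911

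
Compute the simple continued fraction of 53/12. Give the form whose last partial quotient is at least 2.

[4; 2, 2, 2]

53 = 4×12 + 5
12 = 2×5 + 2
5 = 2×2 + 1
2 = 2×1 + 0  (stop)
So 53/12 = [4; 2, 2, 2].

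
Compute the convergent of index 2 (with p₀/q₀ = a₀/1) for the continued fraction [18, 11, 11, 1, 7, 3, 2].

2207/122

Using pₖ = aₖpₖ₋₁ + pₖ₋₂, qₖ = aₖqₖ₋₁ + qₖ₋₂ (with p₋₁=1, p₋₂=0, q₋₁=0, q₋₂=1):
  k=0: a=18, p=18, q=1
  k=1: a=11, p=199, q=11
  k=2: a=11, p=2207, q=122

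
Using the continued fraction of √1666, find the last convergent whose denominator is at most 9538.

200369/4909

√1666 = [40; 1, 4, 2, 4, 1, 80, …] (period length 6).
Convergents:
  p_0/q_0 = 40/1
  p_1/q_1 = 41/1
  p_2/q_2 = 204/5
  p_3/q_3 = 449/11
  p_4/q_4 = 2000/49
  p_5/q_5 = 2449/60
  p_6/q_6 = 197920/4849
  p_7/q_7 = 200369/4909
  p_8/q_8 = 999396/24485
q_7 = 4909 ≤ 9538 < 24485 = q_8, so the answer is 200369/4909.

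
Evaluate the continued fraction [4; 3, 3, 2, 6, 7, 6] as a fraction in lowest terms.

Using pₖ = aₖpₖ₋₁ + pₖ₋₂ and qₖ = aₖqₖ₋₁ + qₖ₋₂:
  k=0: a=4, p=4, q=1
  k=1: a=3, p=13, q=3
  k=2: a=3, p=43, q=10
  k=3: a=2, p=99, q=23
  k=4: a=6, p=637, q=148
  k=5: a=7, p=4558, q=1059
  k=6: a=6, p=27985, q=6502

27985/6502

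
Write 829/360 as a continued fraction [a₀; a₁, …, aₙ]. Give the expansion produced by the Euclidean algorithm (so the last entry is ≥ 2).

[2; 3, 3, 3, 3, 3]

829 = 2·360 + 109
360 = 3·109 + 33
109 = 3·33 + 10
33 = 3·10 + 3
10 = 3·3 + 1
3 = 3·1 + 0  (stop)
So 829/360 = [2; 3, 3, 3, 3, 3].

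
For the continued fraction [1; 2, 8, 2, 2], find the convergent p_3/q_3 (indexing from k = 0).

53/36

Using pₖ = aₖpₖ₋₁ + pₖ₋₂, qₖ = aₖqₖ₋₁ + qₖ₋₂ (with p₋₁=1, p₋₂=0, q₋₁=0, q₋₂=1):
  k=0: a=1, p=1, q=1
  k=1: a=2, p=3, q=2
  k=2: a=8, p=25, q=17
  k=3: a=2, p=53, q=36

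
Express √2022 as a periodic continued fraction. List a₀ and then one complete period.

a₀ = ⌊√2022⌋ = 44.
With m₀=0, d₀=1 and mₖ₊₁ = dₖaₖ − mₖ, dₖ₊₁ = (n − mₖ₊₁²)/dₖ, aₖ₊₁ = ⌊(a₀+mₖ₊₁)/dₖ₊₁⌋:
  k=1: m=44, d=86, a=1
  k=2: m=42, d=3, a=28
  k=3: m=42, d=86, a=1
  k=4: m=44, d=1, a=88
d=1 and a=2a₀=88 at k=4, so the next step gives (m, d) = (44, 86) again — its k=1 value — and the period has length 4.

[44; 1, 28, 1, 88]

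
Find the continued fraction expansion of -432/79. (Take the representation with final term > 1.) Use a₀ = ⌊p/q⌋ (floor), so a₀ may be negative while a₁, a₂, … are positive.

-432 = -6×79 + 42
79 = 1×42 + 37
42 = 1×37 + 5
37 = 7×5 + 2
5 = 2×2 + 1
2 = 2×1 + 0  (stop)
So -432/79 = [-6; 1, 1, 7, 2, 2].

[-6; 1, 1, 7, 2, 2]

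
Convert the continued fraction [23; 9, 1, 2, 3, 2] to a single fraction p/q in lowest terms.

Fold from the inside: start with 2/1.
  3 + 1/2 = 7/2
  2 + 2/7 = 16/7
  1 + 7/16 = 23/16
  9 + 16/23 = 223/23
  23 + 23/223 = 5152/223

5152/223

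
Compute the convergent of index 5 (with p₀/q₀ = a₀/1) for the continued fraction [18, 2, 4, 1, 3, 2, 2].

1753/95

Using pₖ = aₖpₖ₋₁ + pₖ₋₂, qₖ = aₖqₖ₋₁ + qₖ₋₂ (with p₋₁=1, p₋₂=0, q₋₁=0, q₋₂=1):
  k=0: a=18, p=18, q=1
  k=1: a=2, p=37, q=2
  k=2: a=4, p=166, q=9
  k=3: a=1, p=203, q=11
  k=4: a=3, p=775, q=42
  k=5: a=2, p=1753, q=95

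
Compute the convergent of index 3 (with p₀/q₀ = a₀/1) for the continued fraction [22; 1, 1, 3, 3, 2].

Using pₖ = aₖpₖ₋₁ + pₖ₋₂, qₖ = aₖqₖ₋₁ + qₖ₋₂ (with p₋₁=1, p₋₂=0, q₋₁=0, q₋₂=1):
  k=0: a=22, p=22, q=1
  k=1: a=1, p=23, q=1
  k=2: a=1, p=45, q=2
  k=3: a=3, p=158, q=7

158/7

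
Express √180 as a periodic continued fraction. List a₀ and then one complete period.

a₀ = ⌊√180⌋ = 13.
With m₀=0, d₀=1 and mₖ₊₁ = dₖaₖ − mₖ, dₖ₊₁ = (n − mₖ₊₁²)/dₖ, aₖ₊₁ = ⌊(a₀+mₖ₊₁)/dₖ₊₁⌋:
  k=1: m=13, d=11, a=2
  k=2: m=9, d=9, a=2
  k=3: m=9, d=11, a=2
  k=4: m=13, d=1, a=26
d=1 and a=2a₀=26 at k=4, so the next step gives (m, d) = (13, 11) again — its k=1 value — and the period has length 4.

[13; 2, 2, 2, 26]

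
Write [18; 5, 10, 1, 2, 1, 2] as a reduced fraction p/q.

10936/601

Using pₖ = aₖpₖ₋₁ + pₖ₋₂ and qₖ = aₖqₖ₋₁ + qₖ₋₂:
  k=0: a=18, p=18, q=1
  k=1: a=5, p=91, q=5
  k=2: a=10, p=928, q=51
  k=3: a=1, p=1019, q=56
  k=4: a=2, p=2966, q=163
  k=5: a=1, p=3985, q=219
  k=6: a=2, p=10936, q=601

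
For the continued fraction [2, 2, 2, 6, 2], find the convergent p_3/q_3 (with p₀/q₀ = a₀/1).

77/32

Using pₖ = aₖpₖ₋₁ + pₖ₋₂, qₖ = aₖqₖ₋₁ + qₖ₋₂ (with p₋₁=1, p₋₂=0, q₋₁=0, q₋₂=1):
  k=0: a=2, p=2, q=1
  k=1: a=2, p=5, q=2
  k=2: a=2, p=12, q=5
  k=3: a=6, p=77, q=32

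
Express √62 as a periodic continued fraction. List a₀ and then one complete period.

[7; 1, 6, 1, 14]

a₀ = ⌊√62⌋ = 7.
With m₀=0, d₀=1 and mₖ₊₁ = dₖaₖ − mₖ, dₖ₊₁ = (n − mₖ₊₁²)/dₖ, aₖ₊₁ = ⌊(a₀+mₖ₊₁)/dₖ₊₁⌋:
  k=1: m=7, d=13, a=1
  k=2: m=6, d=2, a=6
  k=3: m=6, d=13, a=1
  k=4: m=7, d=1, a=14
d=1 and a=2a₀=14 at k=4, so the next step gives (m, d) = (7, 13) again — its k=1 value — and the period has length 4.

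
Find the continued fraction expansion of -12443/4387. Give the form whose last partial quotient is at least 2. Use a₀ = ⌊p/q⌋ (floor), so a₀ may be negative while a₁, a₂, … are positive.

[-3; 6, 9, 11, 3, 2]

-12443 = -3*4387 + 718
4387 = 6*718 + 79
718 = 9*79 + 7
79 = 11*7 + 2
7 = 3*2 + 1
2 = 2*1 + 0  (stop)
So -12443/4387 = [-3; 6, 9, 11, 3, 2].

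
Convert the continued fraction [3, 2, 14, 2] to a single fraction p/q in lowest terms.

Fold from the inside: start with 2/1.
  14 + 1/2 = 29/2
  2 + 2/29 = 60/29
  3 + 29/60 = 209/60

209/60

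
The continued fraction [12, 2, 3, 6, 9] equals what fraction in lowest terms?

5010/403

Using pₖ = aₖpₖ₋₁ + pₖ₋₂ and qₖ = aₖqₖ₋₁ + qₖ₋₂:
  k=0: a=12, p=12, q=1
  k=1: a=2, p=25, q=2
  k=2: a=3, p=87, q=7
  k=3: a=6, p=547, q=44
  k=4: a=9, p=5010, q=403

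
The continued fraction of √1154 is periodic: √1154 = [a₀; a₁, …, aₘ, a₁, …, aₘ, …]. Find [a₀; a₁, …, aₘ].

[33; 1, 32, 1, 66]

a₀ = ⌊√1154⌋ = 33.
With m₀=0, d₀=1 and mₖ₊₁ = dₖaₖ − mₖ, dₖ₊₁ = (n − mₖ₊₁²)/dₖ, aₖ₊₁ = ⌊(a₀+mₖ₊₁)/dₖ₊₁⌋:
  k=1: m=33, d=65, a=1
  k=2: m=32, d=2, a=32
  k=3: m=32, d=65, a=1
  k=4: m=33, d=1, a=66
d=1 and a=2a₀=66 at k=4, so the next step gives (m, d) = (33, 65) again — its k=1 value — and the period has length 4.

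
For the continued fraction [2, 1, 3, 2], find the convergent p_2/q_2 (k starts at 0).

11/4

Using pₖ = aₖpₖ₋₁ + pₖ₋₂, qₖ = aₖqₖ₋₁ + qₖ₋₂ (with p₋₁=1, p₋₂=0, q₋₁=0, q₋₂=1):
  k=0: a=2, p=2, q=1
  k=1: a=1, p=3, q=1
  k=2: a=3, p=11, q=4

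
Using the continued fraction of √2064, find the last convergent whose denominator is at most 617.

√2064 = [45; 2, 3, 7, 3, 2, 90, …] (period length 6).
Convergents:
  p_0/q_0 = 45/1
  p_1/q_1 = 91/2
  p_2/q_2 = 318/7
  p_3/q_3 = 2317/51
  p_4/q_4 = 7269/160
  p_5/q_5 = 16855/371
  p_6/q_6 = 1524219/33550
q_5 = 371 ≤ 617 < 33550 = q_6, so the answer is 16855/371.

16855/371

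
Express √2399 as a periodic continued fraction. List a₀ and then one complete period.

a₀ = ⌊√2399⌋ = 48.
With m₀=0, d₀=1 and mₖ₊₁ = dₖaₖ − mₖ, dₖ₊₁ = (n − mₖ₊₁²)/dₖ, aₖ₊₁ = ⌊(a₀+mₖ₊₁)/dₖ₊₁⌋:
  k=1: m=48, d=95, a=1
  k=2: m=47, d=2, a=47
  k=3: m=47, d=95, a=1
  k=4: m=48, d=1, a=96
d=1 and a=2a₀=96 at k=4, so the next step gives (m, d) = (48, 95) again — its k=1 value — and the period has length 4.

[48; 1, 47, 1, 96]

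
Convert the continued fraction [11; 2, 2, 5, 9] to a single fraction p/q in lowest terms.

2829/248

Using pₖ = aₖpₖ₋₁ + pₖ₋₂ and qₖ = aₖqₖ₋₁ + qₖ₋₂:
  k=0: a=11, p=11, q=1
  k=1: a=2, p=23, q=2
  k=2: a=2, p=57, q=5
  k=3: a=5, p=308, q=27
  k=4: a=9, p=2829, q=248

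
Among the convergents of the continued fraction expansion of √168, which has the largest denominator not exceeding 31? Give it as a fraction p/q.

√168 = [12; 1, 24, …] (period length 2).
Convergents:
  p_0/q_0 = 12/1
  p_1/q_1 = 13/1
  p_2/q_2 = 324/25
  p_3/q_3 = 337/26
  p_4/q_4 = 8412/649
q_3 = 26 ≤ 31 < 649 = q_4, so the answer is 337/26.

337/26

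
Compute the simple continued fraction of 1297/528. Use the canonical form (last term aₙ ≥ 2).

1297 = 2·528 + 241
528 = 2·241 + 46
241 = 5·46 + 11
46 = 4·11 + 2
11 = 5·2 + 1
2 = 2·1 + 0  (stop)
So 1297/528 = [2; 2, 5, 4, 5, 2].

[2; 2, 5, 4, 5, 2]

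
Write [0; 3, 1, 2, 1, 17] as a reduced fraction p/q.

71/266

Fold from the inside: start with 17/1.
  1 + 1/17 = 18/17
  2 + 17/18 = 53/18
  1 + 18/53 = 71/53
  3 + 53/71 = 266/71
  0 + 71/266 = 71/266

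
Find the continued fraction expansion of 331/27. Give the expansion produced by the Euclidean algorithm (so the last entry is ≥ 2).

331 = 12*27 + 7
27 = 3*7 + 6
7 = 1*6 + 1
6 = 6*1 + 0  (stop)
So 331/27 = [12; 3, 1, 6].

[12; 3, 1, 6]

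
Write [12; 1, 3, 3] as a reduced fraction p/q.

166/13

Fold from the inside: start with 3/1.
  3 + 1/3 = 10/3
  1 + 3/10 = 13/10
  12 + 10/13 = 166/13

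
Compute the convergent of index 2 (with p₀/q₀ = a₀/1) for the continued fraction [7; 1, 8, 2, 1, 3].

71/9

Using pₖ = aₖpₖ₋₁ + pₖ₋₂, qₖ = aₖqₖ₋₁ + qₖ₋₂ (with p₋₁=1, p₋₂=0, q₋₁=0, q₋₂=1):
  k=0: a=7, p=7, q=1
  k=1: a=1, p=8, q=1
  k=2: a=8, p=71, q=9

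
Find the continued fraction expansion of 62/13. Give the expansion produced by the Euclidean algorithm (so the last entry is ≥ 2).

[4; 1, 3, 3]

62 = 4×13 + 10
13 = 1×10 + 3
10 = 3×3 + 1
3 = 3×1 + 0  (stop)
So 62/13 = [4; 1, 3, 3].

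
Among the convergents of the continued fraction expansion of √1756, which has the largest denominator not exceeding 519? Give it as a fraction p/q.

√1756 = [41; 1, 9, 2, 20, 2, 9, 1, 82, …] (period length 8).
Convergents:
  p_0/q_0 = 41/1
  p_1/q_1 = 42/1
  p_2/q_2 = 419/10
  p_3/q_3 = 880/21
  p_4/q_4 = 18019/430
  p_5/q_5 = 36918/881
q_4 = 430 ≤ 519 < 881 = q_5, so the answer is 18019/430.

18019/430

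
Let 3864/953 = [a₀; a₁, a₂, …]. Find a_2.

3

3864 = 4·953 + 52   →  a_0 = 4
953 = 18·52 + 17   →  a_1 = 18
52 = 3·17 + 1   →  a_2 = 3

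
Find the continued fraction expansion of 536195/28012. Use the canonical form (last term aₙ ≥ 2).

536195 = 19*28012 + 3967
28012 = 7*3967 + 243
3967 = 16*243 + 79
243 = 3*79 + 6
79 = 13*6 + 1
6 = 6*1 + 0  (stop)
So 536195/28012 = [19; 7, 16, 3, 13, 6].

[19; 7, 16, 3, 13, 6]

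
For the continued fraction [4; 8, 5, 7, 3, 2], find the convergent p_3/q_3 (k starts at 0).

Using pₖ = aₖpₖ₋₁ + pₖ₋₂, qₖ = aₖqₖ₋₁ + qₖ₋₂ (with p₋₁=1, p₋₂=0, q₋₁=0, q₋₂=1):
  k=0: a=4, p=4, q=1
  k=1: a=8, p=33, q=8
  k=2: a=5, p=169, q=41
  k=3: a=7, p=1216, q=295

1216/295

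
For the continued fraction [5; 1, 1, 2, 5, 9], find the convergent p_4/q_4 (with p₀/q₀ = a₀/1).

151/27

Using pₖ = aₖpₖ₋₁ + pₖ₋₂, qₖ = aₖqₖ₋₁ + qₖ₋₂ (with p₋₁=1, p₋₂=0, q₋₁=0, q₋₂=1):
  k=0: a=5, p=5, q=1
  k=1: a=1, p=6, q=1
  k=2: a=1, p=11, q=2
  k=3: a=2, p=28, q=5
  k=4: a=5, p=151, q=27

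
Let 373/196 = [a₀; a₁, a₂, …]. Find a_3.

3

373 = 1·196 + 177   →  a_0 = 1
196 = 1·177 + 19   →  a_1 = 1
177 = 9·19 + 6   →  a_2 = 9
19 = 3·6 + 1   →  a_3 = 3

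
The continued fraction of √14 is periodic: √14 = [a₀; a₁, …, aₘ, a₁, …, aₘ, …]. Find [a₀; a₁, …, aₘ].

[3; 1, 2, 1, 6]

a₀ = ⌊√14⌋ = 3.
With m₀=0, d₀=1 and mₖ₊₁ = dₖaₖ − mₖ, dₖ₊₁ = (n − mₖ₊₁²)/dₖ, aₖ₊₁ = ⌊(a₀+mₖ₊₁)/dₖ₊₁⌋:
  k=1: m=3, d=5, a=1
  k=2: m=2, d=2, a=2
  k=3: m=2, d=5, a=1
  k=4: m=3, d=1, a=6
d=1 and a=2a₀=6 at k=4, so the next step gives (m, d) = (3, 5) again — its k=1 value — and the period has length 4.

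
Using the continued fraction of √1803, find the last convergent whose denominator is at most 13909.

203137/4784

√1803 = [42; 2, 6, 28, 6, 2, 84, …] (period length 6).
Convergents:
  p_0/q_0 = 42/1
  p_1/q_1 = 85/2
  p_2/q_2 = 552/13
  p_3/q_3 = 15541/366
  p_4/q_4 = 93798/2209
  p_5/q_5 = 203137/4784
  p_6/q_6 = 17157306/404065
q_5 = 4784 ≤ 13909 < 404065 = q_6, so the answer is 203137/4784.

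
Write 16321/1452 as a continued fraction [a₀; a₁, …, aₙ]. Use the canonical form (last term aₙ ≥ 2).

16321 = 11×1452 + 349
1452 = 4×349 + 56
349 = 6×56 + 13
56 = 4×13 + 4
13 = 3×4 + 1
4 = 4×1 + 0  (stop)
So 16321/1452 = [11; 4, 6, 4, 3, 4].

[11; 4, 6, 4, 3, 4]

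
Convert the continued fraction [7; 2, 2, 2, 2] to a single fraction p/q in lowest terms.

Using pₖ = aₖpₖ₋₁ + pₖ₋₂ and qₖ = aₖqₖ₋₁ + qₖ₋₂:
  k=0: a=7, p=7, q=1
  k=1: a=2, p=15, q=2
  k=2: a=2, p=37, q=5
  k=3: a=2, p=89, q=12
  k=4: a=2, p=215, q=29

215/29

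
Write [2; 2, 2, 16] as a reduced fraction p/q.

197/82

Using pₖ = aₖpₖ₋₁ + pₖ₋₂ and qₖ = aₖqₖ₋₁ + qₖ₋₂:
  k=0: a=2, p=2, q=1
  k=1: a=2, p=5, q=2
  k=2: a=2, p=12, q=5
  k=3: a=16, p=197, q=82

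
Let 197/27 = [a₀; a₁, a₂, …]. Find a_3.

1

197 = 7·27 + 8   →  a_0 = 7
27 = 3·8 + 3   →  a_1 = 3
8 = 2·3 + 2   →  a_2 = 2
3 = 1·2 + 1   →  a_3 = 1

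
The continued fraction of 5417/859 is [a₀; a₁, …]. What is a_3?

5417 = 6·859 + 263   →  a_0 = 6
859 = 3·263 + 70   →  a_1 = 3
263 = 3·70 + 53   →  a_2 = 3
70 = 1·53 + 17   →  a_3 = 1

1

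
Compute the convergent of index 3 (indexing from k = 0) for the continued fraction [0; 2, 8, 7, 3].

Using pₖ = aₖpₖ₋₁ + pₖ₋₂, qₖ = aₖqₖ₋₁ + qₖ₋₂ (with p₋₁=1, p₋₂=0, q₋₁=0, q₋₂=1):
  k=0: a=0, p=0, q=1
  k=1: a=2, p=1, q=2
  k=2: a=8, p=8, q=17
  k=3: a=7, p=57, q=121

57/121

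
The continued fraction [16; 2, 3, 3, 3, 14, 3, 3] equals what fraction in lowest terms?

Using pₖ = aₖpₖ₋₁ + pₖ₋₂ and qₖ = aₖqₖ₋₁ + qₖ₋₂:
  k=0: a=16, p=16, q=1
  k=1: a=2, p=33, q=2
  k=2: a=3, p=115, q=7
  k=3: a=3, p=378, q=23
  k=4: a=3, p=1249, q=76
  k=5: a=14, p=17864, q=1087
  k=6: a=3, p=54841, q=3337
  k=7: a=3, p=182387, q=11098

182387/11098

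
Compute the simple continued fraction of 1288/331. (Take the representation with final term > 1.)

[3; 1, 8, 5, 7]

1288 = 3*331 + 295
331 = 1*295 + 36
295 = 8*36 + 7
36 = 5*7 + 1
7 = 7*1 + 0  (stop)
So 1288/331 = [3; 1, 8, 5, 7].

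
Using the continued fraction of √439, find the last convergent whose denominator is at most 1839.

√439 = [20; 1, 19, 1, 40, …] (period length 4).
Convergents:
  p_0/q_0 = 20/1
  p_1/q_1 = 21/1
  p_2/q_2 = 419/20
  p_3/q_3 = 440/21
  p_4/q_4 = 18019/860
  p_5/q_5 = 18459/881
  p_6/q_6 = 368740/17599
q_5 = 881 ≤ 1839 < 17599 = q_6, so the answer is 18459/881.

18459/881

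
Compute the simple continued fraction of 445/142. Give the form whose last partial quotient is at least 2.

[3; 7, 2, 9]

445 = 3·142 + 19
142 = 7·19 + 9
19 = 2·9 + 1
9 = 9·1 + 0  (stop)
So 445/142 = [3; 7, 2, 9].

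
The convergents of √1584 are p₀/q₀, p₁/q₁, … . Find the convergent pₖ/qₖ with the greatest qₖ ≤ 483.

15880/399

√1584 = [39; 1, 3, 1, 78, …] (period length 4).
Convergents:
  p_0/q_0 = 39/1
  p_1/q_1 = 40/1
  p_2/q_2 = 159/4
  p_3/q_3 = 199/5
  p_4/q_4 = 15681/394
  p_5/q_5 = 15880/399
  p_6/q_6 = 63321/1591
q_5 = 399 ≤ 483 < 1591 = q_6, so the answer is 15880/399.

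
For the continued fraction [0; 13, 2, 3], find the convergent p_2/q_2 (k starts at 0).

2/27

Using pₖ = aₖpₖ₋₁ + pₖ₋₂, qₖ = aₖqₖ₋₁ + qₖ₋₂ (with p₋₁=1, p₋₂=0, q₋₁=0, q₋₂=1):
  k=0: a=0, p=0, q=1
  k=1: a=13, p=1, q=13
  k=2: a=2, p=2, q=27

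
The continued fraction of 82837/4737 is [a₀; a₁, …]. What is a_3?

13

82837 = 17·4737 + 2308   →  a_0 = 17
4737 = 2·2308 + 121   →  a_1 = 2
2308 = 19·121 + 9   →  a_2 = 19
121 = 13·9 + 4   →  a_3 = 13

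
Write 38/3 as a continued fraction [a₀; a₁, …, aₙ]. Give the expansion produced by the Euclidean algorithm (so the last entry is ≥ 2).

[12; 1, 2]

38 = 12·3 + 2
3 = 1·2 + 1
2 = 2·1 + 0  (stop)
So 38/3 = [12; 1, 2].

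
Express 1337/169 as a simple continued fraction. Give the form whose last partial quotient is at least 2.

[7; 1, 10, 3, 1, 3]

1337 = 7·169 + 154
169 = 1·154 + 15
154 = 10·15 + 4
15 = 3·4 + 3
4 = 1·3 + 1
3 = 3·1 + 0  (stop)
So 1337/169 = [7; 1, 10, 3, 1, 3].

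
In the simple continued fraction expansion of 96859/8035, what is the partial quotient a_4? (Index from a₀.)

96859 = 12·8035 + 439   →  a_0 = 12
8035 = 18·439 + 133   →  a_1 = 18
439 = 3·133 + 40   →  a_2 = 3
133 = 3·40 + 13   →  a_3 = 3
40 = 3·13 + 1   →  a_4 = 3

3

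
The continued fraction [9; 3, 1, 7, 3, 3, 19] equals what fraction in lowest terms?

Fold from the inside: start with 19/1.
  3 + 1/19 = 58/19
  3 + 19/58 = 193/58
  7 + 58/193 = 1409/193
  1 + 193/1409 = 1602/1409
  3 + 1409/1602 = 6215/1602
  9 + 1602/6215 = 57537/6215

57537/6215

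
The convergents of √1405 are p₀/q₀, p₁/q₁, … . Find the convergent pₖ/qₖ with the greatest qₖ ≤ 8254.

167513/4469

√1405 = [37; 2, 14, 2, 74, …] (period length 4).
Convergents:
  p_0/q_0 = 37/1
  p_1/q_1 = 75/2
  p_2/q_2 = 1087/29
  p_3/q_3 = 2249/60
  p_4/q_4 = 167513/4469
  p_5/q_5 = 337275/8998
q_4 = 4469 ≤ 8254 < 8998 = q_5, so the answer is 167513/4469.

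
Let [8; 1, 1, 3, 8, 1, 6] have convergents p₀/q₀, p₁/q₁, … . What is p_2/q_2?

Using pₖ = aₖpₖ₋₁ + pₖ₋₂, qₖ = aₖqₖ₋₁ + qₖ₋₂ (with p₋₁=1, p₋₂=0, q₋₁=0, q₋₂=1):
  k=0: a=8, p=8, q=1
  k=1: a=1, p=9, q=1
  k=2: a=1, p=17, q=2

17/2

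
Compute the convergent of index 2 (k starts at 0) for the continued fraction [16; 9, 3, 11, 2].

451/28

Using pₖ = aₖpₖ₋₁ + pₖ₋₂, qₖ = aₖqₖ₋₁ + qₖ₋₂ (with p₋₁=1, p₋₂=0, q₋₁=0, q₋₂=1):
  k=0: a=16, p=16, q=1
  k=1: a=9, p=145, q=9
  k=2: a=3, p=451, q=28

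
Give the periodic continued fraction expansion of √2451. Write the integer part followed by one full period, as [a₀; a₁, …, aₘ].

[49; 1, 1, 32, 1, 1, 98]

a₀ = ⌊√2451⌋ = 49.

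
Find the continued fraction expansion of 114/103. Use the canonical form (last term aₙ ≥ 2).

[1; 9, 2, 1, 3]

114 = 1×103 + 11
103 = 9×11 + 4
11 = 2×4 + 3
4 = 1×3 + 1
3 = 3×1 + 0  (stop)
So 114/103 = [1; 9, 2, 1, 3].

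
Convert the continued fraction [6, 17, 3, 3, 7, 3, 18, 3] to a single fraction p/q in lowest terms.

1343008/221699

Fold from the inside: start with 3/1.
  18 + 1/3 = 55/3
  3 + 3/55 = 168/55
  7 + 55/168 = 1231/168
  3 + 168/1231 = 3861/1231
  3 + 1231/3861 = 12814/3861
  17 + 3861/12814 = 221699/12814
  6 + 12814/221699 = 1343008/221699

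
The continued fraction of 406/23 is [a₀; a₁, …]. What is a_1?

1

406 = 17·23 + 15   →  a_0 = 17
23 = 1·15 + 8   →  a_1 = 1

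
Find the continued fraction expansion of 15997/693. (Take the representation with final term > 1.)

[23; 11, 1, 18, 3]

15997 = 23*693 + 58
693 = 11*58 + 55
58 = 1*55 + 3
55 = 18*3 + 1
3 = 3*1 + 0  (stop)
So 15997/693 = [23; 11, 1, 18, 3].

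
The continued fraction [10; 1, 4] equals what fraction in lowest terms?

54/5

Using pₖ = aₖpₖ₋₁ + pₖ₋₂ and qₖ = aₖqₖ₋₁ + qₖ₋₂:
  k=0: a=10, p=10, q=1
  k=1: a=1, p=11, q=1
  k=2: a=4, p=54, q=5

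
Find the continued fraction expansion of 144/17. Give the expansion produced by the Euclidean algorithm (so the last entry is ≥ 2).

[8; 2, 8]

144 = 8·17 + 8
17 = 2·8 + 1
8 = 8·1 + 0  (stop)
So 144/17 = [8; 2, 8].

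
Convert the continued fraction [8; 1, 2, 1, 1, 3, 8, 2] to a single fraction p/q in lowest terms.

Fold from the inside: start with 2/1.
  8 + 1/2 = 17/2
  3 + 2/17 = 53/17
  1 + 17/53 = 70/53
  1 + 53/70 = 123/70
  2 + 70/123 = 316/123
  1 + 123/316 = 439/316
  8 + 316/439 = 3828/439

3828/439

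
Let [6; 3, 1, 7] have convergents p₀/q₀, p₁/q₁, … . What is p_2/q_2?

25/4

Using pₖ = aₖpₖ₋₁ + pₖ₋₂, qₖ = aₖqₖ₋₁ + qₖ₋₂ (with p₋₁=1, p₋₂=0, q₋₁=0, q₋₂=1):
  k=0: a=6, p=6, q=1
  k=1: a=3, p=19, q=3
  k=2: a=1, p=25, q=4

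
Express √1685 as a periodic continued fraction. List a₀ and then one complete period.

a₀ = ⌊√1685⌋ = 41.
With m₀=0, d₀=1 and mₖ₊₁ = dₖaₖ − mₖ, dₖ₊₁ = (n − mₖ₊₁²)/dₖ, aₖ₊₁ = ⌊(a₀+mₖ₊₁)/dₖ₊₁⌋:
  k=1: m=41, d=4, a=20
  k=2: m=39, d=41, a=1
  k=3: m=2, d=41, a=1
  k=4: m=39, d=4, a=20
  k=5: m=41, d=1, a=82
d=1 and a=2a₀=82 at k=5, so the next step gives (m, d) = (41, 4) again — its k=1 value — and the period has length 5.

[41; 20, 1, 1, 20, 82]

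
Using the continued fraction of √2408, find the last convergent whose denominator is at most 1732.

67375/1373

√2408 = [49; 14, 98, …] (period length 2).
Convergents:
  p_0/q_0 = 49/1
  p_1/q_1 = 687/14
  p_2/q_2 = 67375/1373
  p_3/q_3 = 943937/19236
q_2 = 1373 ≤ 1732 < 19236 = q_3, so the answer is 67375/1373.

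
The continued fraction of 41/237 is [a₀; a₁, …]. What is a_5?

1

41 = 0·237 + 41   →  a_0 = 0
237 = 5·41 + 32   →  a_1 = 5
41 = 1·32 + 9   →  a_2 = 1
32 = 3·9 + 5   →  a_3 = 3
9 = 1·5 + 4   →  a_4 = 1
5 = 1·4 + 1   →  a_5 = 1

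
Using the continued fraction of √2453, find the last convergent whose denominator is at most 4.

√2453 = [49; 1, 1, 8, 1, 1, 98, …] (period length 6).
Convergents:
  p_0/q_0 = 49/1
  p_1/q_1 = 50/1
  p_2/q_2 = 99/2
  p_3/q_3 = 842/17
q_2 = 2 ≤ 4 < 17 = q_3, so the answer is 99/2.

99/2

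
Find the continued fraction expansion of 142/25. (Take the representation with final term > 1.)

142 = 5*25 + 17
25 = 1*17 + 8
17 = 2*8 + 1
8 = 8*1 + 0  (stop)
So 142/25 = [5; 1, 2, 8].

[5; 1, 2, 8]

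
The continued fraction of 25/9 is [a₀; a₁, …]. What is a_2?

3

25 = 2·9 + 7   →  a_0 = 2
9 = 1·7 + 2   →  a_1 = 1
7 = 3·2 + 1   →  a_2 = 3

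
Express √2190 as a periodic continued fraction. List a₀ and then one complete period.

[46; 1, 3, 1, 14, 1, 3, 1, 92]

a₀ = ⌊√2190⌋ = 46.
With m₀=0, d₀=1 and mₖ₊₁ = dₖaₖ − mₖ, dₖ₊₁ = (n − mₖ₊₁²)/dₖ, aₖ₊₁ = ⌊(a₀+mₖ₊₁)/dₖ₊₁⌋:
  k=1: m=46, d=74, a=1
  k=2: m=28, d=19, a=3
  k=3: m=29, d=71, a=1
  k=4: m=42, d=6, a=14
  k=5: m=42, d=71, a=1
  k=6: m=29, d=19, a=3
  k=7: m=28, d=74, a=1
  k=8: m=46, d=1, a=92
d=1 and a=2a₀=92 at k=8, so the next step gives (m, d) = (46, 74) again — its k=1 value — and the period has length 8.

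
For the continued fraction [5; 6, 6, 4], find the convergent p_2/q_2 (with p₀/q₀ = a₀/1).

191/37

Using pₖ = aₖpₖ₋₁ + pₖ₋₂, qₖ = aₖqₖ₋₁ + qₖ₋₂ (with p₋₁=1, p₋₂=0, q₋₁=0, q₋₂=1):
  k=0: a=5, p=5, q=1
  k=1: a=6, p=31, q=6
  k=2: a=6, p=191, q=37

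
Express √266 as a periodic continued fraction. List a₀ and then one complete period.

[16; 3, 4, 3, 32]

a₀ = ⌊√266⌋ = 16.
With m₀=0, d₀=1 and mₖ₊₁ = dₖaₖ − mₖ, dₖ₊₁ = (n − mₖ₊₁²)/dₖ, aₖ₊₁ = ⌊(a₀+mₖ₊₁)/dₖ₊₁⌋:
  k=1: m=16, d=10, a=3
  k=2: m=14, d=7, a=4
  k=3: m=14, d=10, a=3
  k=4: m=16, d=1, a=32
d=1 and a=2a₀=32 at k=4, so the next step gives (m, d) = (16, 10) again — its k=1 value — and the period has length 4.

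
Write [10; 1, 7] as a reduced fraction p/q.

Using pₖ = aₖpₖ₋₁ + pₖ₋₂ and qₖ = aₖqₖ₋₁ + qₖ₋₂:
  k=0: a=10, p=10, q=1
  k=1: a=1, p=11, q=1
  k=2: a=7, p=87, q=8

87/8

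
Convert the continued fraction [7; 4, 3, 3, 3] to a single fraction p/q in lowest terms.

1027/142

Fold from the inside: start with 3/1.
  3 + 1/3 = 10/3
  3 + 3/10 = 33/10
  4 + 10/33 = 142/33
  7 + 33/142 = 1027/142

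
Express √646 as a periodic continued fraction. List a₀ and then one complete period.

a₀ = ⌊√646⌋ = 25.
With m₀=0, d₀=1 and mₖ₊₁ = dₖaₖ − mₖ, dₖ₊₁ = (n − mₖ₊₁²)/dₖ, aₖ₊₁ = ⌊(a₀+mₖ₊₁)/dₖ₊₁⌋:
  k=1: m=25, d=21, a=2
  k=2: m=17, d=17, a=2
  k=3: m=17, d=21, a=2
  k=4: m=25, d=1, a=50
d=1 and a=2a₀=50 at k=4, so the next step gives (m, d) = (25, 21) again — its k=1 value — and the period has length 4.

[25; 2, 2, 2, 50]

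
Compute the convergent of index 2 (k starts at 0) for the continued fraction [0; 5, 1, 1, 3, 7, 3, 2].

Using pₖ = aₖpₖ₋₁ + pₖ₋₂, qₖ = aₖqₖ₋₁ + qₖ₋₂ (with p₋₁=1, p₋₂=0, q₋₁=0, q₋₂=1):
  k=0: a=0, p=0, q=1
  k=1: a=5, p=1, q=5
  k=2: a=1, p=1, q=6

1/6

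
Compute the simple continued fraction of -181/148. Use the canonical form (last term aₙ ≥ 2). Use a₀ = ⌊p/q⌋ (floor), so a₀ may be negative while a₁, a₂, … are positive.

-181 = -2·148 + 115
148 = 1·115 + 33
115 = 3·33 + 16
33 = 2·16 + 1
16 = 16·1 + 0  (stop)
So -181/148 = [-2; 1, 3, 2, 16].

[-2; 1, 3, 2, 16]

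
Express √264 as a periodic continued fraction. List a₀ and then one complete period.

a₀ = ⌊√264⌋ = 16.
With m₀=0, d₀=1 and mₖ₊₁ = dₖaₖ − mₖ, dₖ₊₁ = (n − mₖ₊₁²)/dₖ, aₖ₊₁ = ⌊(a₀+mₖ₊₁)/dₖ₊₁⌋:
  k=1: m=16, d=8, a=4
  k=2: m=16, d=1, a=32
d=1 and a=2a₀=32 at k=2, so the next step gives (m, d) = (16, 8) again — its k=1 value — and the period has length 2.

[16; 4, 32]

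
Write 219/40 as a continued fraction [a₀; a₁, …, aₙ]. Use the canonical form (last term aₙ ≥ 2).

219 = 5·40 + 19
40 = 2·19 + 2
19 = 9·2 + 1
2 = 2·1 + 0  (stop)
So 219/40 = [5; 2, 9, 2].

[5; 2, 9, 2]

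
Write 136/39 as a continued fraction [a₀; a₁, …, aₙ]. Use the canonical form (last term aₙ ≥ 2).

[3; 2, 19]

136 = 3×39 + 19
39 = 2×19 + 1
19 = 19×1 + 0  (stop)
So 136/39 = [3; 2, 19].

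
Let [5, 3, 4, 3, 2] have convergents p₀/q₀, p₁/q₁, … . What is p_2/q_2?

Using pₖ = aₖpₖ₋₁ + pₖ₋₂, qₖ = aₖqₖ₋₁ + qₖ₋₂ (with p₋₁=1, p₋₂=0, q₋₁=0, q₋₂=1):
  k=0: a=5, p=5, q=1
  k=1: a=3, p=16, q=3
  k=2: a=4, p=69, q=13

69/13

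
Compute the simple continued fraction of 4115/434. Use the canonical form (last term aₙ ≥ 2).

[9; 2, 13, 16]

4115 = 9*434 + 209
434 = 2*209 + 16
209 = 13*16 + 1
16 = 16*1 + 0  (stop)
So 4115/434 = [9; 2, 13, 16].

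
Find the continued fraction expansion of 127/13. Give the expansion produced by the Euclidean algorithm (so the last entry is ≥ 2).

[9; 1, 3, 3]

127 = 9·13 + 10
13 = 1·10 + 3
10 = 3·3 + 1
3 = 3·1 + 0  (stop)
So 127/13 = [9; 1, 3, 3].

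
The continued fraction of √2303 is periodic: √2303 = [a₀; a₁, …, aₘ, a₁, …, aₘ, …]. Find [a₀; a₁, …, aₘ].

[47; 1, 94]

a₀ = ⌊√2303⌋ = 47.
With m₀=0, d₀=1 and mₖ₊₁ = dₖaₖ − mₖ, dₖ₊₁ = (n − mₖ₊₁²)/dₖ, aₖ₊₁ = ⌊(a₀+mₖ₊₁)/dₖ₊₁⌋:
  k=1: m=47, d=94, a=1
  k=2: m=47, d=1, a=94
d=1 and a=2a₀=94 at k=2, so the next step gives (m, d) = (47, 94) again — its k=1 value — and the period has length 2.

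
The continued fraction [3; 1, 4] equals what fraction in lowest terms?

19/5

Fold from the inside: start with 4/1.
  1 + 1/4 = 5/4
  3 + 4/5 = 19/5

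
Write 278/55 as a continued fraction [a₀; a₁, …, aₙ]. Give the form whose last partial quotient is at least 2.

278 = 5×55 + 3
55 = 18×3 + 1
3 = 3×1 + 0  (stop)
So 278/55 = [5; 18, 3].

[5; 18, 3]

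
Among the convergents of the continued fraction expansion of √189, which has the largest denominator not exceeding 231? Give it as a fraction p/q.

√189 = [13; 1, 2, 1, 26, …] (period length 4).
Convergents:
  p_0/q_0 = 13/1
  p_1/q_1 = 14/1
  p_2/q_2 = 41/3
  p_3/q_3 = 55/4
  p_4/q_4 = 1471/107
  p_5/q_5 = 1526/111
  p_6/q_6 = 4523/329
q_5 = 111 ≤ 231 < 329 = q_6, so the answer is 1526/111.

1526/111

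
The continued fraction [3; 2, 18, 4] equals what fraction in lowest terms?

523/150

Fold from the inside: start with 4/1.
  18 + 1/4 = 73/4
  2 + 4/73 = 150/73
  3 + 73/150 = 523/150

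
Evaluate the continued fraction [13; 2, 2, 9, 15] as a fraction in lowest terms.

9517/710

Using pₖ = aₖpₖ₋₁ + pₖ₋₂ and qₖ = aₖqₖ₋₁ + qₖ₋₂:
  k=0: a=13, p=13, q=1
  k=1: a=2, p=27, q=2
  k=2: a=2, p=67, q=5
  k=3: a=9, p=630, q=47
  k=4: a=15, p=9517, q=710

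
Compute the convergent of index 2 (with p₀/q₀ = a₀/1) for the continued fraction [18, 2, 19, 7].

721/39

Using pₖ = aₖpₖ₋₁ + pₖ₋₂, qₖ = aₖqₖ₋₁ + qₖ₋₂ (with p₋₁=1, p₋₂=0, q₋₁=0, q₋₂=1):
  k=0: a=18, p=18, q=1
  k=1: a=2, p=37, q=2
  k=2: a=19, p=721, q=39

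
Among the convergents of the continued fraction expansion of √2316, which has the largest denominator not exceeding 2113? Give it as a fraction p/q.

37008/769

√2316 = [48; 8, 96, …] (period length 2).
Convergents:
  p_0/q_0 = 48/1
  p_1/q_1 = 385/8
  p_2/q_2 = 37008/769
  p_3/q_3 = 296449/6160
q_2 = 769 ≤ 2113 < 6160 = q_3, so the answer is 37008/769.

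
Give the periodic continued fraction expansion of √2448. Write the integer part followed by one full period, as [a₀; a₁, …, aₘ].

[49; 2, 10, 2, 98]

a₀ = ⌊√2448⌋ = 49.
With m₀=0, d₀=1 and mₖ₊₁ = dₖaₖ − mₖ, dₖ₊₁ = (n − mₖ₊₁²)/dₖ, aₖ₊₁ = ⌊(a₀+mₖ₊₁)/dₖ₊₁⌋:
  k=1: m=49, d=47, a=2
  k=2: m=45, d=9, a=10
  k=3: m=45, d=47, a=2
  k=4: m=49, d=1, a=98
d=1 and a=2a₀=98 at k=4, so the next step gives (m, d) = (49, 47) again — its k=1 value — and the period has length 4.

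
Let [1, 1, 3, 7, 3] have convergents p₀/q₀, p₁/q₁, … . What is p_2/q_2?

7/4

Using pₖ = aₖpₖ₋₁ + pₖ₋₂, qₖ = aₖqₖ₋₁ + qₖ₋₂ (with p₋₁=1, p₋₂=0, q₋₁=0, q₋₂=1):
  k=0: a=1, p=1, q=1
  k=1: a=1, p=2, q=1
  k=2: a=3, p=7, q=4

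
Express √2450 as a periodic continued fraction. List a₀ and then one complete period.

a₀ = ⌊√2450⌋ = 49.
With m₀=0, d₀=1 and mₖ₊₁ = dₖaₖ − mₖ, dₖ₊₁ = (n − mₖ₊₁²)/dₖ, aₖ₊₁ = ⌊(a₀+mₖ₊₁)/dₖ₊₁⌋:
  k=1: m=49, d=49, a=2
  k=2: m=49, d=1, a=98
d=1 and a=2a₀=98 at k=2, so the next step gives (m, d) = (49, 49) again — its k=1 value — and the period has length 2.

[49; 2, 98]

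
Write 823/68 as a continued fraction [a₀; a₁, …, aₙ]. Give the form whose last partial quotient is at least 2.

[12; 9, 1, 2, 2]

823 = 12*68 + 7
68 = 9*7 + 5
7 = 1*5 + 2
5 = 2*2 + 1
2 = 2*1 + 0  (stop)
So 823/68 = [12; 9, 1, 2, 2].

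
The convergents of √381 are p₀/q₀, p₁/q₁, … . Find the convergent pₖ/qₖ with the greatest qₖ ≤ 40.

527/27

√381 = [19; 1, 1, 12, 1, 1, 38, …] (period length 6).
Convergents:
  p_0/q_0 = 19/1
  p_1/q_1 = 20/1
  p_2/q_2 = 39/2
  p_3/q_3 = 488/25
  p_4/q_4 = 527/27
  p_5/q_5 = 1015/52
q_4 = 27 ≤ 40 < 52 = q_5, so the answer is 527/27.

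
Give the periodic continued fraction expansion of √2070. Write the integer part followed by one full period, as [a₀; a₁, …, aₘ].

a₀ = ⌊√2070⌋ = 45.
With m₀=0, d₀=1 and mₖ₊₁ = dₖaₖ − mₖ, dₖ₊₁ = (n − mₖ₊₁²)/dₖ, aₖ₊₁ = ⌊(a₀+mₖ₊₁)/dₖ₊₁⌋:
  k=1: m=45, d=45, a=2
  k=2: m=45, d=1, a=90
d=1 and a=2a₀=90 at k=2, so the next step gives (m, d) = (45, 45) again — its k=1 value — and the period has length 2.

[45; 2, 90]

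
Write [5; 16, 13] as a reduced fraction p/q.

1058/209

Using pₖ = aₖpₖ₋₁ + pₖ₋₂ and qₖ = aₖqₖ₋₁ + qₖ₋₂:
  k=0: a=5, p=5, q=1
  k=1: a=16, p=81, q=16
  k=2: a=13, p=1058, q=209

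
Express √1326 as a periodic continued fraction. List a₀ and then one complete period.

[36; 2, 2, 2, 2, 2, 72]

a₀ = ⌊√1326⌋ = 36.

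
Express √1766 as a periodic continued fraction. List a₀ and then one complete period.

a₀ = ⌊√1766⌋ = 42.

[42; 42, 84]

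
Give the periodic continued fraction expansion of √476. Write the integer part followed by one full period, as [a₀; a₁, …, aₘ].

[21; 1, 4, 2, 10, 2, 4, 1, 42]

a₀ = ⌊√476⌋ = 21.
With m₀=0, d₀=1 and mₖ₊₁ = dₖaₖ − mₖ, dₖ₊₁ = (n − mₖ₊₁²)/dₖ, aₖ₊₁ = ⌊(a₀+mₖ₊₁)/dₖ₊₁⌋:
  k=1: m=21, d=35, a=1
  k=2: m=14, d=8, a=4
  k=3: m=18, d=19, a=2
  k=4: m=20, d=4, a=10
  k=5: m=20, d=19, a=2
  k=6: m=18, d=8, a=4
  k=7: m=14, d=35, a=1
  k=8: m=21, d=1, a=42
d=1 and a=2a₀=42 at k=8, so the next step gives (m, d) = (21, 35) again — its k=1 value — and the period has length 8.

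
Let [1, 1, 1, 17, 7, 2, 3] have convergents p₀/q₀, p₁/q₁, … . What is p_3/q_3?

Using pₖ = aₖpₖ₋₁ + pₖ₋₂, qₖ = aₖqₖ₋₁ + qₖ₋₂ (with p₋₁=1, p₋₂=0, q₋₁=0, q₋₂=1):
  k=0: a=1, p=1, q=1
  k=1: a=1, p=2, q=1
  k=2: a=1, p=3, q=2
  k=3: a=17, p=53, q=35

53/35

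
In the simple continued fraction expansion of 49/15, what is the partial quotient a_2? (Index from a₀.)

1

49 = 3·15 + 4   →  a_0 = 3
15 = 3·4 + 3   →  a_1 = 3
4 = 1·3 + 1   →  a_2 = 1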